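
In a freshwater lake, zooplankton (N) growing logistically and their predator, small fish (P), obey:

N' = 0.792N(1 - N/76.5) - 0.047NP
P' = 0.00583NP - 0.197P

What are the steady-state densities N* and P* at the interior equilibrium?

N* ≈ 33.8, P* ≈ 9.41

From dP/dt = 0 with P > 0: 0.00583N* = 0.197, so N* = 33.8.
Substitute into dN/dt = 0: 0.792(1 - 33.8/76.5) = 0.047P*.
The bracket is 0.558, giving P* = 0.442/0.047 = 9.41.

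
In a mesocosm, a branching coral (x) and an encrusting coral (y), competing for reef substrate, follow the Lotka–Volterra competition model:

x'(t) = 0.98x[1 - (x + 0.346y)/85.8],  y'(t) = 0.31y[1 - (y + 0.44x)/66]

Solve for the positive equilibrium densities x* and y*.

x* ≈ 74.3, y* ≈ 33.3

Setting both brackets to zero gives the nullclines x + 0.346y = 85.8 and 0.44x + y = 66.
Substituting y = 66 - 0.44x into the first: x(1 - 0.346·0.44) = 85.8 - 0.346·66.
So x* = 63/0.848 = 74.3, and then y* = 66 - 0.44·74.3 = 33.3.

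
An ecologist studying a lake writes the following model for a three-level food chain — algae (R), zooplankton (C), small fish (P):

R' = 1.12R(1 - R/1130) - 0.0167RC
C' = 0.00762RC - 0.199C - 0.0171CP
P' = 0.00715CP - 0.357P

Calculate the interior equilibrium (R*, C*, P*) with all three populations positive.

R* ≈ 289, C* ≈ 49.9, P* ≈ 117

From dP/dt = 0: 0.00715C* = 0.357, so C* = 49.9.
From dR/dt = 0: 1.12(1 - R*/1130) = 0.0167·49.9, giving R* = 1130·(1 - 0.744) = 289.
From dC/dt = 0: 0.00762·289 - 0.199 = 0.0171P*, so P* = 2/0.0171 = 117.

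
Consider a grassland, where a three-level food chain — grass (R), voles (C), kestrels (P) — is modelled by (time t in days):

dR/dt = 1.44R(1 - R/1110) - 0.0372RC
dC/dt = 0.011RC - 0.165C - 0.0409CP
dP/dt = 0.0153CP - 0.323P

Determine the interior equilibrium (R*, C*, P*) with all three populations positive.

R* ≈ 505, C* ≈ 21.1, P* ≈ 132

From dP/dt = 0: 0.0153C* = 0.323, so C* = 21.1.
From dR/dt = 0: 1.44(1 - R*/1110) = 0.0372·21.1, giving R* = 1110·(1 - 0.545) = 505.
From dC/dt = 0: 0.011·505 - 0.165 = 0.0409P*, so P* = 5.39/0.0409 = 132.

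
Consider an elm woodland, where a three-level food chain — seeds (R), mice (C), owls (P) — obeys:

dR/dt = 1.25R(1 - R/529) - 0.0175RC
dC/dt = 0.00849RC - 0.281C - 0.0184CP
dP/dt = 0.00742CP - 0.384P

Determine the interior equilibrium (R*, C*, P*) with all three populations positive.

R* ≈ 146, C* ≈ 51.8, P* ≈ 52

From dP/dt = 0: 0.00742C* = 0.384, so C* = 51.8.
From dR/dt = 0: 1.25(1 - R*/529) = 0.0175·51.8, giving R* = 529·(1 - 0.725) = 146.
From dC/dt = 0: 0.00849·146 - 0.281 = 0.0184P*, so P* = 0.956/0.0184 = 52.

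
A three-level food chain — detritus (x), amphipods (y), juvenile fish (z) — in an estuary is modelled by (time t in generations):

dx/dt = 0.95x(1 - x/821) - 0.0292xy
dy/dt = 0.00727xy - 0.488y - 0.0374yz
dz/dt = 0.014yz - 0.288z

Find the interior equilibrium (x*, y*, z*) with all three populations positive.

From dz/dt = 0: 0.014y* = 0.288, so y* = 20.6.
From dx/dt = 0: 0.95(1 - x*/821) = 0.0292·20.6, giving x* = 821·(1 - 0.632) = 302.
From dy/dt = 0: 0.00727·302 - 0.488 = 0.0374z*, so z* = 1.71/0.0374 = 45.6.

x* ≈ 302, y* ≈ 20.6, z* ≈ 45.6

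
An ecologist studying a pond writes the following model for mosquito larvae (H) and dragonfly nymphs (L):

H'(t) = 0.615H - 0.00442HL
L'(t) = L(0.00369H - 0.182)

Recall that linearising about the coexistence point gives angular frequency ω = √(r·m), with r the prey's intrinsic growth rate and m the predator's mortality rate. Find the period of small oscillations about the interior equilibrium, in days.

Here r = 0.615 and m = 0.182, so r·m = 0.112.
ω = √0.112 = 0.335 per day, hence T = 2π/ω ≈ 18.8 days.

T ≈ 18.8 days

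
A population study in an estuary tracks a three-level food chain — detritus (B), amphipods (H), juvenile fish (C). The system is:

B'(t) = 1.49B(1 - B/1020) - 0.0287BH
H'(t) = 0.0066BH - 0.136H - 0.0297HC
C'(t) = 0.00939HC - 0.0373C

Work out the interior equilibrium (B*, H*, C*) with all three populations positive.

From dC/dt = 0: 0.00939H* = 0.0373, so H* = 3.97.
From dB/dt = 0: 1.49(1 - B*/1020) = 0.0287·3.97, giving B* = 1020·(1 - 0.0765) = 942.
From dH/dt = 0: 0.0066·942 - 0.136 = 0.0297C*, so C* = 6.08/0.0297 = 205.

B* ≈ 942, H* ≈ 3.97, C* ≈ 205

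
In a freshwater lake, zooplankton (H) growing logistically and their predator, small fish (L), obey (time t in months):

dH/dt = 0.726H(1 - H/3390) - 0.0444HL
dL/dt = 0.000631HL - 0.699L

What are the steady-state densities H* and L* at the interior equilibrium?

From dL/dt = 0 with L > 0: 0.000631H* = 0.699, so H* = 1110.
Substitute into dH/dt = 0: 0.726(1 - 1110/3390) = 0.0444L*.
The bracket is 0.673, giving L* = 0.489/0.0444 = 11.

H* ≈ 1110, L* ≈ 11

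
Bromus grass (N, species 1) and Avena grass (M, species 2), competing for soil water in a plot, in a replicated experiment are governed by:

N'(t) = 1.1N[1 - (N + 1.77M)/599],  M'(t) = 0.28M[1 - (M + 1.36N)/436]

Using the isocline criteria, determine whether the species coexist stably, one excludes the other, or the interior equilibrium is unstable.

unstable coexistence (outcome depends on initial conditions)

Compare the nullcline intercepts: K1/α12 = 599/1.77 = 338 < K2 = 436; K2/α21 = 436/1.36 = 321 < K1 = 599.
Since both are reversed, neither can invade when rare; the interior point is a saddle.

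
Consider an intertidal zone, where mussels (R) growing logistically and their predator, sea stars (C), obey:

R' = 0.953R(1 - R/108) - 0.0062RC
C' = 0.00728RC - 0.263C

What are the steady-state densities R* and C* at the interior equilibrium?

From dC/dt = 0 with C > 0: 0.00728R* = 0.263, so R* = 36.1.
Substitute into dR/dt = 0: 0.953(1 - 36.1/108) = 0.0062C*.
The bracket is 0.665, giving C* = 0.634/0.0062 = 102.

R* ≈ 36.1, C* ≈ 102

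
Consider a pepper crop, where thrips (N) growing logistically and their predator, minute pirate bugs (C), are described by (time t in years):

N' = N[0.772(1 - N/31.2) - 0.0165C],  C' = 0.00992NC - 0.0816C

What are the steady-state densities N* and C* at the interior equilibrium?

From dC/dt = 0 with C > 0: 0.00992N* = 0.0816, so N* = 8.23.
Substitute into dN/dt = 0: 0.772(1 - 8.23/31.2) = 0.0165C*.
The bracket is 0.736, giving C* = 0.568/0.0165 = 34.5.

N* ≈ 8.23, C* ≈ 34.5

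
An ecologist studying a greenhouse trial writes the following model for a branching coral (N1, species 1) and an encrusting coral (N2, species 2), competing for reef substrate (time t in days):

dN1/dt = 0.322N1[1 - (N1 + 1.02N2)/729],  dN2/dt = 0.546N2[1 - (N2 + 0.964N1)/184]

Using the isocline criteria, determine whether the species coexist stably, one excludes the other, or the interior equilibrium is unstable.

species 1 excludes species 2

Compare the nullcline intercepts: K1/α12 = 729/1.02 = 715 > K2 = 184; K2/α21 = 184/0.964 = 191 < K1 = 729.
Since the inequalities point opposite ways, species 1 can invade but species 2 cannot.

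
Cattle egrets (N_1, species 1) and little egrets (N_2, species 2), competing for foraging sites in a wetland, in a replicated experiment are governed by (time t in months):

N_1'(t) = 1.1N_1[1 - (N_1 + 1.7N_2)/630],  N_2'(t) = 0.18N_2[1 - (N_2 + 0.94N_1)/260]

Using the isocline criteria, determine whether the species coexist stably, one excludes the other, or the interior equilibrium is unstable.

species 1 excludes species 2

Compare the nullcline intercepts: K1/α12 = 630/1.7 = 371 > K2 = 260; K2/α21 = 260/0.94 = 277 < K1 = 630.
Since the inequalities point opposite ways, species 1 can invade but species 2 cannot.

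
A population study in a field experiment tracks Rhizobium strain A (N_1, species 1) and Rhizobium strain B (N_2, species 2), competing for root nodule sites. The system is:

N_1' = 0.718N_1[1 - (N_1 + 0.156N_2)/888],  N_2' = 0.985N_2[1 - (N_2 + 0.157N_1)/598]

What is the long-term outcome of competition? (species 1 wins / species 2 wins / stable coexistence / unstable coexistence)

Compare the nullcline intercepts: K1/α12 = 888/0.156 = 5690 > K2 = 598; K2/α21 = 598/0.157 = 3810 > K1 = 888.
Since both inequalities hold, each species can invade when rare, so the interior equilibrium is stable.

stable coexistence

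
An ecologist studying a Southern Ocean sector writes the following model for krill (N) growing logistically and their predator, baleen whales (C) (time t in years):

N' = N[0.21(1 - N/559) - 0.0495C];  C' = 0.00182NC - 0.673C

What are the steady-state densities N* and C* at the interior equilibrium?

From dC/dt = 0 with C > 0: 0.00182N* = 0.673, so N* = 370.
Substitute into dN/dt = 0: 0.21(1 - 370/559) = 0.0495C*.
The bracket is 0.338, giving C* = 0.0711/0.0495 = 1.44.

N* ≈ 370, C* ≈ 1.44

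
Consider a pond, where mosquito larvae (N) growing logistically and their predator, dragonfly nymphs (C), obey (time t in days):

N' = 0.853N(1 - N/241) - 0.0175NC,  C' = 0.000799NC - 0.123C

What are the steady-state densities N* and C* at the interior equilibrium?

N* ≈ 154, C* ≈ 17.6

From dC/dt = 0 with C > 0: 0.000799N* = 0.123, so N* = 154.
Substitute into dN/dt = 0: 0.853(1 - 154/241) = 0.0175C*.
The bracket is 0.361, giving C* = 0.308/0.0175 = 17.6.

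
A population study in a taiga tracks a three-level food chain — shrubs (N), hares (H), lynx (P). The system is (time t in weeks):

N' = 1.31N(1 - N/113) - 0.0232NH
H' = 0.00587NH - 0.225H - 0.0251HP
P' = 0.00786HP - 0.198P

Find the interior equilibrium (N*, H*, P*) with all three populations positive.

From dP/dt = 0: 0.00786H* = 0.198, so H* = 25.2.
From dN/dt = 0: 1.31(1 - N*/113) = 0.0232·25.2, giving N* = 113·(1 - 0.446) = 62.6.
From dH/dt = 0: 0.00587·62.6 - 0.225 = 0.0251P*, so P* = 0.142/0.0251 = 5.67.

N* ≈ 62.6, H* ≈ 25.2, P* ≈ 5.67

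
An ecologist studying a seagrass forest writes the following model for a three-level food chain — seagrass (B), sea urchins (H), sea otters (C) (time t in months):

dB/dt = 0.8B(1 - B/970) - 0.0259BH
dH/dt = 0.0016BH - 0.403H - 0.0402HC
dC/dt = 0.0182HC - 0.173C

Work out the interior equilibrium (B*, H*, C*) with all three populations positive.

From dC/dt = 0: 0.0182H* = 0.173, so H* = 9.51.
From dB/dt = 0: 0.8(1 - B*/970) = 0.0259·9.51, giving B* = 970·(1 - 0.308) = 671.
From dH/dt = 0: 0.0016·671 - 0.403 = 0.0402C*, so C* = 0.671/0.0402 = 16.7.

B* ≈ 671, H* ≈ 9.51, C* ≈ 16.7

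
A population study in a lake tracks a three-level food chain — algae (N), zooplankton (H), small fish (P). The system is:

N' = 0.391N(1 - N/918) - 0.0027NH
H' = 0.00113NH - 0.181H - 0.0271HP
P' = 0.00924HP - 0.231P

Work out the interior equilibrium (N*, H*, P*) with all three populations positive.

N* ≈ 760, H* ≈ 25, P* ≈ 25

From dP/dt = 0: 0.00924H* = 0.231, so H* = 25.
From dN/dt = 0: 0.391(1 - N*/918) = 0.0027·25, giving N* = 918·(1 - 0.173) = 760.
From dH/dt = 0: 0.00113·760 - 0.181 = 0.0271P*, so P* = 0.677/0.0271 = 25.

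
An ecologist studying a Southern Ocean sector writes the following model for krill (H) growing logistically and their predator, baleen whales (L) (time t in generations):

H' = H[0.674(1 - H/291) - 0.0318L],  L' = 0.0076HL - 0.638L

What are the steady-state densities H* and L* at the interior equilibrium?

H* ≈ 83.9, L* ≈ 15.1

From dL/dt = 0 with L > 0: 0.0076H* = 0.638, so H* = 83.9.
Substitute into dH/dt = 0: 0.674(1 - 83.9/291) = 0.0318L*.
The bracket is 0.712, giving L* = 0.48/0.0318 = 15.1.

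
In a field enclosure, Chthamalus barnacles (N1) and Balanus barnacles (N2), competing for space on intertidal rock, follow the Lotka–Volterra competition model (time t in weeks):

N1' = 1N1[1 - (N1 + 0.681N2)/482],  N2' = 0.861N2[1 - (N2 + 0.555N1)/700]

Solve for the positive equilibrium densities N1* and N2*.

N1* ≈ 8.52, N2* ≈ 695

Setting both brackets to zero gives the nullclines N1 + 0.681N2 = 482 and 0.555N1 + N2 = 700.
Substituting N2 = 700 - 0.555N1 into the first: N1(1 - 0.681·0.555) = 482 - 0.681·700.
So N1* = 5.3/0.622 = 8.52, and then N2* = 700 - 0.555·8.52 = 695.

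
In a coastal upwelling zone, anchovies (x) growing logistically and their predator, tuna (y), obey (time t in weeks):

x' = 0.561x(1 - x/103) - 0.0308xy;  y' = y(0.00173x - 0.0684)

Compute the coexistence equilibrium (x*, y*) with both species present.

From dy/dt = 0 with y > 0: 0.00173x* = 0.0684, so x* = 39.5.
Substitute into dx/dt = 0: 0.561(1 - 39.5/103) = 0.0308y*.
The bracket is 0.616, giving y* = 0.346/0.0308 = 11.2.

x* ≈ 39.5, y* ≈ 11.2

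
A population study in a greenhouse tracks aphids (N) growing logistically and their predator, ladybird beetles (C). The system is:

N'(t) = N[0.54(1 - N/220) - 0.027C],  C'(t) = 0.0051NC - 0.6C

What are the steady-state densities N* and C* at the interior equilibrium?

From dC/dt = 0 with C > 0: 0.0051N* = 0.6, so N* = 118.
Substitute into dN/dt = 0: 0.54(1 - 118/220) = 0.027C*.
The bracket is 0.465, giving C* = 0.251/0.027 = 9.3.

N* ≈ 118, C* ≈ 9.3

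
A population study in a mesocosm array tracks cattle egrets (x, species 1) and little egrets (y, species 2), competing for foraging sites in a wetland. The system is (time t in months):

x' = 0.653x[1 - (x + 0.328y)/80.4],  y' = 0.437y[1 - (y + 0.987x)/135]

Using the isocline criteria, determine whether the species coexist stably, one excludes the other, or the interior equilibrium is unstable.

stable coexistence

Compare the nullcline intercepts: K1/α12 = 80.4/0.328 = 245 > K2 = 135; K2/α21 = 135/0.987 = 137 > K1 = 80.4.
Since both inequalities hold, each species can invade when rare, so the interior equilibrium is stable.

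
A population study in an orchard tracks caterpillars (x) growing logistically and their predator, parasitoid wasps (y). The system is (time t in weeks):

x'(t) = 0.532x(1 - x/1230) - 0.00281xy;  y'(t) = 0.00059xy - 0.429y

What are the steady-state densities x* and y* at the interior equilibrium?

From dy/dt = 0 with y > 0: 0.00059x* = 0.429, so x* = 727.
Substitute into dx/dt = 0: 0.532(1 - 727/1230) = 0.00281y*.
The bracket is 0.409, giving y* = 0.218/0.00281 = 77.4.

x* ≈ 727, y* ≈ 77.4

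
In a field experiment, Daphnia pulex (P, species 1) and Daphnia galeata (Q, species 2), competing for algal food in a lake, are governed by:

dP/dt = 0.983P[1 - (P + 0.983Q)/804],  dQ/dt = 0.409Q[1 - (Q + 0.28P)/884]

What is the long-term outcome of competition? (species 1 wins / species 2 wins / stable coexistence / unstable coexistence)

species 2 excludes species 1

Compare the nullcline intercepts: K1/α12 = 804/0.983 = 818 < K2 = 884; K2/α21 = 884/0.28 = 3160 > K1 = 804.
Since the inequalities point opposite ways, species 2 can invade but species 1 cannot.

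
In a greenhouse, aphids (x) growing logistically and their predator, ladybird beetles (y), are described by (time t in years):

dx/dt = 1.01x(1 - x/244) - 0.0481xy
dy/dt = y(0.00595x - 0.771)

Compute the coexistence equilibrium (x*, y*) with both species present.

x* ≈ 130, y* ≈ 9.85

From dy/dt = 0 with y > 0: 0.00595x* = 0.771, so x* = 130.
Substitute into dx/dt = 0: 1.01(1 - 130/244) = 0.0481y*.
The bracket is 0.469, giving y* = 0.474/0.0481 = 9.85.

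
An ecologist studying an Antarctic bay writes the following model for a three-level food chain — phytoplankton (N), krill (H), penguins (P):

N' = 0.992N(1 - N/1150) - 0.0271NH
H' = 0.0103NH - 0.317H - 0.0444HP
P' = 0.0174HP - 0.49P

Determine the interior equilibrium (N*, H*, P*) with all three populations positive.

N* ≈ 265, H* ≈ 28.2, P* ≈ 54.4

From dP/dt = 0: 0.0174H* = 0.49, so H* = 28.2.
From dN/dt = 0: 0.992(1 - N*/1150) = 0.0271·28.2, giving N* = 1150·(1 - 0.769) = 265.
From dH/dt = 0: 0.0103·265 - 0.317 = 0.0444P*, so P* = 2.42/0.0444 = 54.4.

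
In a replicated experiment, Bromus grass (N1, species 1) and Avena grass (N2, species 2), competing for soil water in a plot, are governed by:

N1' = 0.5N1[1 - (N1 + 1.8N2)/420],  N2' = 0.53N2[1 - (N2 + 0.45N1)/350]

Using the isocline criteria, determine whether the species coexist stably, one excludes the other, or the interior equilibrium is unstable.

Compare the nullcline intercepts: K1/α12 = 420/1.8 = 233 < K2 = 350; K2/α21 = 350/0.45 = 778 > K1 = 420.
Since the inequalities point opposite ways, species 2 can invade but species 1 cannot.

species 2 excludes species 1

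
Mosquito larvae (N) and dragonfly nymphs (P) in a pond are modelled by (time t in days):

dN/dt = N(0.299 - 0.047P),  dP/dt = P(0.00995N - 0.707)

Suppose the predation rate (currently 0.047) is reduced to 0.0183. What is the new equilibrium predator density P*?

At the interior fixed point, setting dN/dt = 0 with N > 0 fixes P* = (prey growth rate)/(NP coefficient) — independent of the other coefficients.
With the change, P* = 0.299/0.0183 = 16.3; it rises from 6.36.

P* ≈ 16.3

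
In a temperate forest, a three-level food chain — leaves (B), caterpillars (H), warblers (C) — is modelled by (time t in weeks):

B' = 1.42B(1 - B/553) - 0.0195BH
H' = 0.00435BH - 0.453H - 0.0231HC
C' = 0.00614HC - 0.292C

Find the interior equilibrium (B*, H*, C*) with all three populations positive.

From dC/dt = 0: 0.00614H* = 0.292, so H* = 47.6.
From dB/dt = 0: 1.42(1 - B*/553) = 0.0195·47.6, giving B* = 553·(1 - 0.653) = 192.
From dH/dt = 0: 0.00435·192 - 0.453 = 0.0231C*, so C* = 0.382/0.0231 = 16.5.

B* ≈ 192, H* ≈ 47.6, C* ≈ 16.5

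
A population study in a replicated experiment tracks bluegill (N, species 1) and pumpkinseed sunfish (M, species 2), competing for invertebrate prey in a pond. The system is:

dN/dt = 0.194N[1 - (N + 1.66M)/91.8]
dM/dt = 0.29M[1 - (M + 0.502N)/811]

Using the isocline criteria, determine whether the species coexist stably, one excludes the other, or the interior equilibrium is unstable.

species 2 excludes species 1

Compare the nullcline intercepts: K1/α12 = 91.8/1.66 = 55.3 < K2 = 811; K2/α21 = 811/0.502 = 1620 > K1 = 91.8.
Since the inequalities point opposite ways, species 2 can invade but species 1 cannot.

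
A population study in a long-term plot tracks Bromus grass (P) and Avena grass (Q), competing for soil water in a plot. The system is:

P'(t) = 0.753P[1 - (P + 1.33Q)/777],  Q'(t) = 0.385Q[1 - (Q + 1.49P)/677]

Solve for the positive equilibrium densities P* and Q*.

P* ≈ 126, Q* ≈ 490

Setting both brackets to zero gives the nullclines P + 1.33Q = 777 and 1.49P + Q = 677.
Substituting Q = 677 - 1.49P into the first: P(1 - 1.33·1.49) = 777 - 1.33·677.
So P* = -123/-0.982 = 126, and then Q* = 677 - 1.49·126 = 490.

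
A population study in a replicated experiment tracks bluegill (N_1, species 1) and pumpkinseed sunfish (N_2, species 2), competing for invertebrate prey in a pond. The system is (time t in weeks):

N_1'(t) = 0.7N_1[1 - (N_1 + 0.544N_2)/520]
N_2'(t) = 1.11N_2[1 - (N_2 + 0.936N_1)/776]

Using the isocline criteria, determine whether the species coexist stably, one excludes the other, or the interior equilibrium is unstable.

stable coexistence

Compare the nullcline intercepts: K1/α12 = 520/0.544 = 956 > K2 = 776; K2/α21 = 776/0.936 = 829 > K1 = 520.
Since both inequalities hold, each species can invade when rare, so the interior equilibrium is stable.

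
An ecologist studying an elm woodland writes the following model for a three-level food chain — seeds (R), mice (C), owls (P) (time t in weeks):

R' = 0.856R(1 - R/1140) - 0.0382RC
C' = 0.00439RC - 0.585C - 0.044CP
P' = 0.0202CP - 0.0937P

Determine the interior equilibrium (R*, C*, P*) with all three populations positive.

R* ≈ 904, C* ≈ 4.64, P* ≈ 76.9

From dP/dt = 0: 0.0202C* = 0.0937, so C* = 4.64.
From dR/dt = 0: 0.856(1 - R*/1140) = 0.0382·4.64, giving R* = 1140·(1 - 0.207) = 904.
From dC/dt = 0: 0.00439·904 - 0.585 = 0.044P*, so P* = 3.38/0.044 = 76.9.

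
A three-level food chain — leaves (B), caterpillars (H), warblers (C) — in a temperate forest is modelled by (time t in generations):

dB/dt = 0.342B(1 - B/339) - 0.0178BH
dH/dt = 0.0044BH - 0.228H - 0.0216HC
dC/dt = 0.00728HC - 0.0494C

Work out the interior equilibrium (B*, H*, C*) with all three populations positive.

From dC/dt = 0: 0.00728H* = 0.0494, so H* = 6.79.
From dB/dt = 0: 0.342(1 - B*/339) = 0.0178·6.79, giving B* = 339·(1 - 0.353) = 219.
From dH/dt = 0: 0.0044·219 - 0.228 = 0.0216C*, so C* = 0.737/0.0216 = 34.1.

B* ≈ 219, H* ≈ 6.79, C* ≈ 34.1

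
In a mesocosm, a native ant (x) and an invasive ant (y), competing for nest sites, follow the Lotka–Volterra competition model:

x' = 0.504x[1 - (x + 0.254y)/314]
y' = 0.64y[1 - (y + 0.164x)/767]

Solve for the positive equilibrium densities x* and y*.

Setting both brackets to zero gives the nullclines x + 0.254y = 314 and 0.164x + y = 767.
Substituting y = 767 - 0.164x into the first: x(1 - 0.254·0.164) = 314 - 0.254·767.
So x* = 119/0.958 = 124, and then y* = 767 - 0.164·124 = 747.

x* ≈ 124, y* ≈ 747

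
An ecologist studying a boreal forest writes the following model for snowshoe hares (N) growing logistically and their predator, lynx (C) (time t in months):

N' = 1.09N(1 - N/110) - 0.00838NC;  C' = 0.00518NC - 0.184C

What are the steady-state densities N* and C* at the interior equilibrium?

N* ≈ 35.5, C* ≈ 88.1

From dC/dt = 0 with C > 0: 0.00518N* = 0.184, so N* = 35.5.
Substitute into dN/dt = 0: 1.09(1 - 35.5/110) = 0.00838C*.
The bracket is 0.677, giving C* = 0.738/0.00838 = 88.1.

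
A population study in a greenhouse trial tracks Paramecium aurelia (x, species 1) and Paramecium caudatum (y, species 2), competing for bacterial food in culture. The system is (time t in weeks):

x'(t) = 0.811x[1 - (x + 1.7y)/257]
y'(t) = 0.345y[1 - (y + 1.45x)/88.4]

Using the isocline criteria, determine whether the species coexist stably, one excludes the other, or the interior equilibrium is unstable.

species 1 excludes species 2

Compare the nullcline intercepts: K1/α12 = 257/1.7 = 151 > K2 = 88.4; K2/α21 = 88.4/1.45 = 61 < K1 = 257.
Since the inequalities point opposite ways, species 1 can invade but species 2 cannot.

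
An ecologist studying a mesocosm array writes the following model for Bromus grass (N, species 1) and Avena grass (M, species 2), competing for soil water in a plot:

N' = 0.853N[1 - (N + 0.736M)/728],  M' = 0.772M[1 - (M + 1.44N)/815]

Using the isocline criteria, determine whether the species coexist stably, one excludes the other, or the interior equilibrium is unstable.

species 1 excludes species 2

Compare the nullcline intercepts: K1/α12 = 728/0.736 = 989 > K2 = 815; K2/α21 = 815/1.44 = 566 < K1 = 728.
Since the inequalities point opposite ways, species 1 can invade but species 2 cannot.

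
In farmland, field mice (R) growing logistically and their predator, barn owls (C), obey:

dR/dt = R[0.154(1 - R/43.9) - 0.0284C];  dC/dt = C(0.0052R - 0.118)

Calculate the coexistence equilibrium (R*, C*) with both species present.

R* ≈ 22.7, C* ≈ 2.62

From dC/dt = 0 with C > 0: 0.0052R* = 0.118, so R* = 22.7.
Substitute into dR/dt = 0: 0.154(1 - 22.7/43.9) = 0.0284C*.
The bracket is 0.483, giving C* = 0.0744/0.0284 = 2.62.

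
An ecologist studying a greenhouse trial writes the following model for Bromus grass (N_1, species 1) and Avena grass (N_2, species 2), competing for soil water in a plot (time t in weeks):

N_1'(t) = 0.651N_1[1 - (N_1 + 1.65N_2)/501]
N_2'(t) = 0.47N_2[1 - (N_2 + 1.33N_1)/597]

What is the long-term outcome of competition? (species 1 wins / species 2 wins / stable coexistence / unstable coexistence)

Compare the nullcline intercepts: K1/α12 = 501/1.65 = 304 < K2 = 597; K2/α21 = 597/1.33 = 449 < K1 = 501.
Since both are reversed, neither can invade when rare; the interior point is a saddle.

unstable coexistence (outcome depends on initial conditions)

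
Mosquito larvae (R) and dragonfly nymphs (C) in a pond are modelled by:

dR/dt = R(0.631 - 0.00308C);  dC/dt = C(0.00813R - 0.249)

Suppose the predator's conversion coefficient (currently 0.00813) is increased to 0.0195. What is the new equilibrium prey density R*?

R* ≈ 12.8

At the interior fixed point, setting dC/dt = 0 with C > 0 fixes R* = (predator death rate)/(RC coefficient) — independent of the other coefficients.
With the change, R* = 0.249/0.0195 = 12.8; it falls from 30.6.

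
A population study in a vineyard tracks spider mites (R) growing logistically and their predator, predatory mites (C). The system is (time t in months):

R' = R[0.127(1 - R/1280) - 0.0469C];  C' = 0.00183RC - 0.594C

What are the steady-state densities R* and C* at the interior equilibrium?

R* ≈ 325, C* ≈ 2.02

From dC/dt = 0 with C > 0: 0.00183R* = 0.594, so R* = 325.
Substitute into dR/dt = 0: 0.127(1 - 325/1280) = 0.0469C*.
The bracket is 0.746, giving C* = 0.0948/0.0469 = 2.02.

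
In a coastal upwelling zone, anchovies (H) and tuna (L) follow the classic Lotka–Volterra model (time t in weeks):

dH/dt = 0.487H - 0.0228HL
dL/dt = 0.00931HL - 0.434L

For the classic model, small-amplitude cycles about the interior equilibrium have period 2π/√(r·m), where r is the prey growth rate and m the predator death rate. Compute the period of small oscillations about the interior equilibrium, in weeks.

T ≈ 13.7 weeks

Here r = 0.487 and m = 0.434, so r·m = 0.211.
ω = √0.211 = 0.46 per week, hence T = 2π/ω ≈ 13.7 weeks.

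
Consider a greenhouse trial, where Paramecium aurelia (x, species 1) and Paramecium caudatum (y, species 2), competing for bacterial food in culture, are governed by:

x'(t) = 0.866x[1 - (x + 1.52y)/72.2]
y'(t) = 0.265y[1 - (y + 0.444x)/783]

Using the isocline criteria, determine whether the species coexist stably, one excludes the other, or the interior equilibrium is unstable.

Compare the nullcline intercepts: K1/α12 = 72.2/1.52 = 47.5 < K2 = 783; K2/α21 = 783/0.444 = 1760 > K1 = 72.2.
Since the inequalities point opposite ways, species 2 can invade but species 1 cannot.

species 2 excludes species 1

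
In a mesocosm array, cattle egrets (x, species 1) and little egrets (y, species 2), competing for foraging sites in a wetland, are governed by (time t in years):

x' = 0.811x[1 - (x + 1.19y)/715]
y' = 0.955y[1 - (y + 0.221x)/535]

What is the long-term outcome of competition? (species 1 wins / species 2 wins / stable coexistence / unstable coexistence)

stable coexistence

Compare the nullcline intercepts: K1/α12 = 715/1.19 = 601 > K2 = 535; K2/α21 = 535/0.221 = 2420 > K1 = 715.
Since both inequalities hold, each species can invade when rare, so the interior equilibrium is stable.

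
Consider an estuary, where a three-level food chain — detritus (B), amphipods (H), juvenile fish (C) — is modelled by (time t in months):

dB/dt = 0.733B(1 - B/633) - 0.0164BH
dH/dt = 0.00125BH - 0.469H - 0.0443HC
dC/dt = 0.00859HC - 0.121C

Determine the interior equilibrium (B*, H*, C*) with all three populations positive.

B* ≈ 434, H* ≈ 14.1, C* ≈ 1.65

From dC/dt = 0: 0.00859H* = 0.121, so H* = 14.1.
From dB/dt = 0: 0.733(1 - B*/633) = 0.0164·14.1, giving B* = 633·(1 - 0.315) = 434.
From dH/dt = 0: 0.00125·434 - 0.469 = 0.0443C*, so C* = 0.0729/0.0443 = 1.65.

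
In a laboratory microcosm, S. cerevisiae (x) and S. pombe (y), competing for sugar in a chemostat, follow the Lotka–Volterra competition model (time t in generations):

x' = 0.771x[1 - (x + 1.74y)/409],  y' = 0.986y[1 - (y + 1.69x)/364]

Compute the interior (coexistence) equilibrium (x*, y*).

Setting both brackets to zero gives the nullclines x + 1.74y = 409 and 1.69x + y = 364.
Substituting y = 364 - 1.69x into the first: x(1 - 1.74·1.69) = 409 - 1.74·364.
So x* = -224/-1.94 = 116, and then y* = 364 - 1.69·116 = 169.

x* ≈ 116, y* ≈ 169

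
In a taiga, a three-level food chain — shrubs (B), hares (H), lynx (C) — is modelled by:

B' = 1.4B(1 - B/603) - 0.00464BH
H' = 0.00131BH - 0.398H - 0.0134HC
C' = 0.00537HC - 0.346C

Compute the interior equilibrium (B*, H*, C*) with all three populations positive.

B* ≈ 474, H* ≈ 64.4, C* ≈ 16.7

From dC/dt = 0: 0.00537H* = 0.346, so H* = 64.4.
From dB/dt = 0: 1.4(1 - B*/603) = 0.00464·64.4, giving B* = 603·(1 - 0.214) = 474.
From dH/dt = 0: 0.00131·474 - 0.398 = 0.0134C*, so C* = 0.223/0.0134 = 16.7.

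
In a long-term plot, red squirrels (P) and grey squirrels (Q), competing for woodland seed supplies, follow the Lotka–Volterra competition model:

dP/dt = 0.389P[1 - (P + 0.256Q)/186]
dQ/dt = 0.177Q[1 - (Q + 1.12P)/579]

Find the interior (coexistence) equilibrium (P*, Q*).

P* ≈ 53, Q* ≈ 520

Setting both brackets to zero gives the nullclines P + 0.256Q = 186 and 1.12P + Q = 579.
Substituting Q = 579 - 1.12P into the first: P(1 - 0.256·1.12) = 186 - 0.256·579.
So P* = 37.8/0.713 = 53, and then Q* = 579 - 1.12·53 = 520.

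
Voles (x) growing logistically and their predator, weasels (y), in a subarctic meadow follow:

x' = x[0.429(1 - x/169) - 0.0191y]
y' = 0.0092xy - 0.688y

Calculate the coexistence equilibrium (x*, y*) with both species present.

From dy/dt = 0 with y > 0: 0.0092x* = 0.688, so x* = 74.8.
Substitute into dx/dt = 0: 0.429(1 - 74.8/169) = 0.0191y*.
The bracket is 0.557, giving y* = 0.239/0.0191 = 12.5.

x* ≈ 74.8, y* ≈ 12.5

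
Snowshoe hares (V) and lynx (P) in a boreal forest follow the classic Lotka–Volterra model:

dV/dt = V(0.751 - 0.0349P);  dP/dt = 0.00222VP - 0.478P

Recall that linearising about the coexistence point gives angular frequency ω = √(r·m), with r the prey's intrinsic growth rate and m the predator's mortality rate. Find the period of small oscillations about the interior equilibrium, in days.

Here r = 0.751 and m = 0.478, so r·m = 0.359.
ω = √0.359 = 0.599 per day, hence T = 2π/ω ≈ 10.5 days.

T ≈ 10.5 days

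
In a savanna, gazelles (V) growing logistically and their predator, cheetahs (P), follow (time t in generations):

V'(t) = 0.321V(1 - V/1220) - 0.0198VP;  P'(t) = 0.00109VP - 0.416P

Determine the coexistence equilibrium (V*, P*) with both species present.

V* ≈ 382, P* ≈ 11.1

From dP/dt = 0 with P > 0: 0.00109V* = 0.416, so V* = 382.
Substitute into dV/dt = 0: 0.321(1 - 382/1220) = 0.0198P*.
The bracket is 0.687, giving P* = 0.221/0.0198 = 11.1.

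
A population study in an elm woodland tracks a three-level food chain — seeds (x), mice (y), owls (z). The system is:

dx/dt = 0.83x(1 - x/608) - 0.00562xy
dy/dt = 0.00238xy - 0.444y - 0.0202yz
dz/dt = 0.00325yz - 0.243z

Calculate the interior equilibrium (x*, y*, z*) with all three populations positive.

From dz/dt = 0: 0.00325y* = 0.243, so y* = 74.8.
From dx/dt = 0: 0.83(1 - x*/608) = 0.00562·74.8, giving x* = 608·(1 - 0.506) = 300.
From dy/dt = 0: 0.00238·300 - 0.444 = 0.0202z*, so z* = 0.27/0.0202 = 13.4.

x* ≈ 300, y* ≈ 74.8, z* ≈ 13.4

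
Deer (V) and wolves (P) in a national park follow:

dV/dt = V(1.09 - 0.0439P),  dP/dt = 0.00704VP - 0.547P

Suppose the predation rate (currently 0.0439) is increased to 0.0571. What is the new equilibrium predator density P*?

At the interior fixed point, setting dV/dt = 0 with V > 0 fixes P* = (prey growth rate)/(VP coefficient) — independent of the other coefficients.
With the change, P* = 1.09/0.0571 = 19.1; it falls from 24.8.

P* ≈ 19.1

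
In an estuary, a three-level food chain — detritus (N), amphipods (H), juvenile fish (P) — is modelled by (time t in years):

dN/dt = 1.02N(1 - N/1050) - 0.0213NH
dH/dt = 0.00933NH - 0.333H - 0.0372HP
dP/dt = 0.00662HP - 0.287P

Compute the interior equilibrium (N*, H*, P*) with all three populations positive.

N* ≈ 99.4, H* ≈ 43.4, P* ≈ 16

From dP/dt = 0: 0.00662H* = 0.287, so H* = 43.4.
From dN/dt = 0: 1.02(1 - N*/1050) = 0.0213·43.4, giving N* = 1050·(1 - 0.905) = 99.4.
From dH/dt = 0: 0.00933·99.4 - 0.333 = 0.0372P*, so P* = 0.595/0.0372 = 16.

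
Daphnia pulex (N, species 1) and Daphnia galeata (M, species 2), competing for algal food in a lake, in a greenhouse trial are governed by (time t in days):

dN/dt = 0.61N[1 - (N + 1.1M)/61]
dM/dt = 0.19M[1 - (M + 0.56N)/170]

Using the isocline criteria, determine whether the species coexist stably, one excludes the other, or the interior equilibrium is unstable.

Compare the nullcline intercepts: K1/α12 = 61/1.1 = 55.5 < K2 = 170; K2/α21 = 170/0.56 = 304 > K1 = 61.
Since the inequalities point opposite ways, species 2 can invade but species 1 cannot.

species 2 excludes species 1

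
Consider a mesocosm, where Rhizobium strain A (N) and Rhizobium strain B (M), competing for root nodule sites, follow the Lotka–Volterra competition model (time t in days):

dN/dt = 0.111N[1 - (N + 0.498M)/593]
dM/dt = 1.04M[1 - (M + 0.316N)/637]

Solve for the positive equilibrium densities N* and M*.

N* ≈ 327, M* ≈ 534

Setting both brackets to zero gives the nullclines N + 0.498M = 593 and 0.316N + M = 637.
Substituting M = 637 - 0.316N into the first: N(1 - 0.498·0.316) = 593 - 0.498·637.
So N* = 276/0.843 = 327, and then M* = 637 - 0.316·327 = 534.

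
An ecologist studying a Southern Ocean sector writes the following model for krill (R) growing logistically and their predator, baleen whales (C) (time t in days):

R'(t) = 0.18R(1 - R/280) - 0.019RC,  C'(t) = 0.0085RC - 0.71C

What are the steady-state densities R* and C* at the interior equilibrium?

R* ≈ 83.5, C* ≈ 6.65

From dC/dt = 0 with C > 0: 0.0085R* = 0.71, so R* = 83.5.
Substitute into dR/dt = 0: 0.18(1 - 83.5/280) = 0.019C*.
The bracket is 0.702, giving C* = 0.126/0.019 = 6.65.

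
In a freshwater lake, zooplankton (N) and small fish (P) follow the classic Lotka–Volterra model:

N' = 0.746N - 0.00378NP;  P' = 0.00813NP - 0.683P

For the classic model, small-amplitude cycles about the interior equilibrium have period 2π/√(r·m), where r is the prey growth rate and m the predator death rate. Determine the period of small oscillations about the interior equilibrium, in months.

T ≈ 8.8 months

Here r = 0.746 and m = 0.683, so r·m = 0.51.
ω = √0.51 = 0.714 per month, hence T = 2π/ω ≈ 8.8 months.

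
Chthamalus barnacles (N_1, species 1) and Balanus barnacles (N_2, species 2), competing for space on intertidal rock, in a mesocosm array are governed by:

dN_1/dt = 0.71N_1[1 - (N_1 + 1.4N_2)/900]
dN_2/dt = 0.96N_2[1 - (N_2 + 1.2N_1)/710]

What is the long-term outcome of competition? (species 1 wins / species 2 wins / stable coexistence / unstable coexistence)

Compare the nullcline intercepts: K1/α12 = 900/1.4 = 643 < K2 = 710; K2/α21 = 710/1.2 = 592 < K1 = 900.
Since both are reversed, neither can invade when rare; the interior point is a saddle.

unstable coexistence (outcome depends on initial conditions)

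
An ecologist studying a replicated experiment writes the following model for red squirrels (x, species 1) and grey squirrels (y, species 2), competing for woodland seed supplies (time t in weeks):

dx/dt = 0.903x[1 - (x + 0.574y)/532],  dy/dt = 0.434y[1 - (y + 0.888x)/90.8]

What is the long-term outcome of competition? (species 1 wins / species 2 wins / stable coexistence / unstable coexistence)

species 1 excludes species 2

Compare the nullcline intercepts: K1/α12 = 532/0.574 = 927 > K2 = 90.8; K2/α21 = 90.8/0.888 = 102 < K1 = 532.
Since the inequalities point opposite ways, species 1 can invade but species 2 cannot.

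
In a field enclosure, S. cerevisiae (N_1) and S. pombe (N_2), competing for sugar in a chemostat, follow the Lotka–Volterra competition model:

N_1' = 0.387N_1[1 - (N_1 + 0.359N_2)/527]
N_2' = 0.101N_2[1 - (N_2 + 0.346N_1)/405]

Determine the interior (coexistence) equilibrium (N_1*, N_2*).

Setting both brackets to zero gives the nullclines N_1 + 0.359N_2 = 527 and 0.346N_1 + N_2 = 405.
Substituting N_2 = 405 - 0.346N_1 into the first: N_1(1 - 0.359·0.346) = 527 - 0.359·405.
So N_1* = 382/0.876 = 436, and then N_2* = 405 - 0.346·436 = 254.

N_1* ≈ 436, N_2* ≈ 254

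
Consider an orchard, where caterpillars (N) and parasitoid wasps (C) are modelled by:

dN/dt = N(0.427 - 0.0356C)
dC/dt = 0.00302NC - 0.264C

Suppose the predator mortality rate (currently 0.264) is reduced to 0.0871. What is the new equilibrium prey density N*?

N* ≈ 28.8

At the interior fixed point, setting dC/dt = 0 with C > 0 fixes N* = (predator death rate)/(NC coefficient) — independent of the other coefficients.
With the change, N* = 0.0871/0.00302 = 28.8; it falls from 87.4.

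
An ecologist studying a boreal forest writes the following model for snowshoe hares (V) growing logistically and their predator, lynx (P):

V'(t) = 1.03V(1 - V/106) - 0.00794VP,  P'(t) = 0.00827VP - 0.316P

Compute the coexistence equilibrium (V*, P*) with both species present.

From dP/dt = 0 with P > 0: 0.00827V* = 0.316, so V* = 38.2.
Substitute into dV/dt = 0: 1.03(1 - 38.2/106) = 0.00794P*.
The bracket is 0.64, giving P* = 0.659/0.00794 = 83.

V* ≈ 38.2, P* ≈ 83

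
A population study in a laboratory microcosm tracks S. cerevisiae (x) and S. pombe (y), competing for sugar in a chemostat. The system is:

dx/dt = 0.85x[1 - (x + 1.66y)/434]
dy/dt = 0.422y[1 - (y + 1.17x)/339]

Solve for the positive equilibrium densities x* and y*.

Setting both brackets to zero gives the nullclines x + 1.66y = 434 and 1.17x + y = 339.
Substituting y = 339 - 1.17x into the first: x(1 - 1.66·1.17) = 434 - 1.66·339.
So x* = -129/-0.942 = 137, and then y* = 339 - 1.17·137 = 179.

x* ≈ 137, y* ≈ 179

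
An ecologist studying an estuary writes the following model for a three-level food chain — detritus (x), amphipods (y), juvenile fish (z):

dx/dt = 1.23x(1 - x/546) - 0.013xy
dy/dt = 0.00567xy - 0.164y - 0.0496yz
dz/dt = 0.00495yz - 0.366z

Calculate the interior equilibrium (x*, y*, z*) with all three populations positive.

From dz/dt = 0: 0.00495y* = 0.366, so y* = 73.9.
From dx/dt = 0: 1.23(1 - x*/546) = 0.013·73.9, giving x* = 546·(1 - 0.781) = 119.
From dy/dt = 0: 0.00567·119 - 0.164 = 0.0496z*, so z* = 0.513/0.0496 = 10.3.

x* ≈ 119, y* ≈ 73.9, z* ≈ 10.3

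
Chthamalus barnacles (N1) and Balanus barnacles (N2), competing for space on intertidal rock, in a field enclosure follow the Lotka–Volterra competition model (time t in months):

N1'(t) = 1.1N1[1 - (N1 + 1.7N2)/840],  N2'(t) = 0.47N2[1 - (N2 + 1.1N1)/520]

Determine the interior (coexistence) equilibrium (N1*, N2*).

Setting both brackets to zero gives the nullclines N1 + 1.7N2 = 840 and 1.1N1 + N2 = 520.
Substituting N2 = 520 - 1.1N1 into the first: N1(1 - 1.7·1.1) = 840 - 1.7·520.
So N1* = -44/-0.87 = 50.6, and then N2* = 520 - 1.1·50.6 = 464.

N1* ≈ 50.6, N2* ≈ 464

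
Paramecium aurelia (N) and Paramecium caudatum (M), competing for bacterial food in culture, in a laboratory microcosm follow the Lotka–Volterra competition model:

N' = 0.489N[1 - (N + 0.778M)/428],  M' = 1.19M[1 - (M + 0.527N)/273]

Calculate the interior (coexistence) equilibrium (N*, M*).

N* ≈ 365, M* ≈ 80.4

Setting both brackets to zero gives the nullclines N + 0.778M = 428 and 0.527N + M = 273.
Substituting M = 273 - 0.527N into the first: N(1 - 0.778·0.527) = 428 - 0.778·273.
So N* = 216/0.59 = 365, and then M* = 273 - 0.527·365 = 80.4.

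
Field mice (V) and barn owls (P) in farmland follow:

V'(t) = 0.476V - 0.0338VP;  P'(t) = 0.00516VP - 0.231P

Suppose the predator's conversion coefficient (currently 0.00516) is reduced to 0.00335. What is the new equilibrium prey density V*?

V* ≈ 69

At the interior fixed point, setting dP/dt = 0 with P > 0 fixes V* = (predator death rate)/(VP coefficient) — independent of the other coefficients.
With the change, V* = 0.231/0.00335 = 69; it rises from 44.8.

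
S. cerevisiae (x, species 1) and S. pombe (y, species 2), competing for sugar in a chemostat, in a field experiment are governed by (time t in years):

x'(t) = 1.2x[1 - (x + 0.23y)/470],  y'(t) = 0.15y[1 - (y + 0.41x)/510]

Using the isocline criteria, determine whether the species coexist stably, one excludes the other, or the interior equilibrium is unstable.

Compare the nullcline intercepts: K1/α12 = 470/0.23 = 2040 > K2 = 510; K2/α21 = 510/0.41 = 1240 > K1 = 470.
Since both inequalities hold, each species can invade when rare, so the interior equilibrium is stable.

stable coexistence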